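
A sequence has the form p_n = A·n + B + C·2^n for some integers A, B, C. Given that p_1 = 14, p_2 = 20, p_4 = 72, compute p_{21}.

10485684

Plug in n = 1, 2, 4: A + B + 2C = 14; 2A + B + 4C = 20; 4A + B + 16C = 72.
Subtracting the first from the second: A + 2C = 6.
Subtracting the second from the third: 2A + 12C = 52.
Solving: C = 5, A = -4, then B = 8.
So p_n = -4·n + 8 + 5·2^n; at n=21 this is 10485684.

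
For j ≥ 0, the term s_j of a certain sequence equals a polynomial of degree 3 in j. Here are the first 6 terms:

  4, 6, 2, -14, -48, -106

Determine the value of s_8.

1st diffs: 2, -4, -16, -34, -58.
2nd diffs: -6, -12, -18, -24.
3rd diffs: -6, -6, -6 (constant).
So s_j = -j^3 + 3j + 4.
Evaluating at j = 8 gives s_8 = -484.

-484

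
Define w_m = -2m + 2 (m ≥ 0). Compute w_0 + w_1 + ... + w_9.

Over m = 0..9: Σm = 45.
Total = (-2)·45 + (2)·10 = -70.

-70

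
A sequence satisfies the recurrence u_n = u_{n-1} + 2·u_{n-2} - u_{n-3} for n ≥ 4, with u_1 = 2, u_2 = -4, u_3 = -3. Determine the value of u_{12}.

-1167

Step forward from the initial values:
u_4 = -13, u_5 = -15, u_6 = -38, u_7 = -55, u_8 = -116, u_9 = -188, u_{10} = -365, u_{11} = -625, u_{12} = -1167.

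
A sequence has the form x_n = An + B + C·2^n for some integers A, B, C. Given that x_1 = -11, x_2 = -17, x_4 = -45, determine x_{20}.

At n = 1, 2, 4: A + B + 2C = -11; 2A + B + 4C = -17; 4A + B + 16C = -45.
Subtracting the first from the second: A + 2C = -6.
Subtracting the second from the third: 2A + 12C = -28.
Solving: C = -2, A = -2, then B = -5.
Therefore x_{20} = -40 + (-5) + (-2)·1048576 = -2097197.

-2097197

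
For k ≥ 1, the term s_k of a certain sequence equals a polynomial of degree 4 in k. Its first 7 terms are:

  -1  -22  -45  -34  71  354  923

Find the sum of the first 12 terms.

34990

1st diffs: -21, -23, 11, 105, 283, 569.
2nd diffs: -2, 34, 94, 178, 286.
3rd diffs: 36, 60, 84, 108.
4th diffs: 24, 24, 24 (constant).
Newton forward-difference form: s_k = -1 + (-21)·C(k-1,1) + (-2)·C(k-1,2) + 36·C(k-1,3) + 24·C(k-1,4).
Continuing: …, 1910, 3471, 5786, 9059, …, s_{12} = 13518.
Summing k = 1..12 (12 terms) gives 34990.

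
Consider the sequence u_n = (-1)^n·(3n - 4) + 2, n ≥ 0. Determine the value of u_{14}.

(-1)^14 = 1; 3n - 4 at n=14 is 38; so u_{14} = 40.

40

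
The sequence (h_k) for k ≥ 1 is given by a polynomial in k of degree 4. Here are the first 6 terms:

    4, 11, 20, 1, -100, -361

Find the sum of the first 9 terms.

-6348

1st diffs: 7, 9, -19, -101, -261.
2nd diffs: 2, -28, -82, -160.
3rd diffs: -30, -54, -78.
4th diffs: -24, -24 (constant).
So h_k = -k^4 + 5k^3 - 4k^2 - k + 5.
Continuing: -884, -1795, -3244.
Summing k = 1..9 (9 terms) gives -6348.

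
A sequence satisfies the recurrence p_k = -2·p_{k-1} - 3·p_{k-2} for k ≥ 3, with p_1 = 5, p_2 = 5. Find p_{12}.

Iterate the recurrence:
p_3 = -25, p_4 = 35, p_5 = 5, p_6 = -115, p_7 = 215, p_8 = -85, p_9 = -475, p_{10} = 1205, p_{11} = -985, p_{12} = -1645.

-1645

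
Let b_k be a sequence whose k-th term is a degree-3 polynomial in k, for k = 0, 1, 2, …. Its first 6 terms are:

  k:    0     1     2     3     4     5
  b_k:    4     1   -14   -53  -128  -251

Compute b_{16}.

-8204

1st diffs: -3, -15, -39, -75, -123.
2nd diffs: -12, -24, -36, -48.
3rd diffs: -12, -12, -12 (constant).
Newton forward-difference form: b_k = 4 + (-3)·C(k,1) + (-12)·C(k,2) + (-12)·C(k,3).
At k = 16: k = 16, so b_{16} = 4 - 48 - 1440 - 6720 = -8204.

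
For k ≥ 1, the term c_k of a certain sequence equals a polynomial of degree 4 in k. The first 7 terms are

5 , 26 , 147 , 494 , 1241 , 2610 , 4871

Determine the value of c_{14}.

78434

1st diffs: 21, 121, 347, 747, 1369, 2261.
2nd diffs: 100, 226, 400, 622, 892.
3rd diffs: 126, 174, 222, 270.
4th diffs: 48, 48, 48 (constant).
Newton forward-difference form: c_k = 5 + 21·C(k-1,1) + 100·C(k-1,2) + 126·C(k-1,3) + 48·C(k-1,4).
At k = 14: k-1 = 13, so c_{14} = 5 + 273 + 7800 + 36036 + 34320 = 78434.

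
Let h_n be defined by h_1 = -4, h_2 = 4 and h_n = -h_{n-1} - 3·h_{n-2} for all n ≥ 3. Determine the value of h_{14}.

-4316

h_3 = 8, h_4 = -20, h_5 = -4, …, h_{11} = -1012, h_{12} = 640, h_{13} = 2396, h_{14} = -4316.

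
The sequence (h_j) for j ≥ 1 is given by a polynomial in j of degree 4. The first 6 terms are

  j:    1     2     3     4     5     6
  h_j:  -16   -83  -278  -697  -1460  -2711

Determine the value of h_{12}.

-31553

1st diffs: -67, -195, -419, -763, -1251.
2nd diffs: -128, -224, -344, -488.
3rd diffs: -96, -120, -144.
4th diffs: -24, -24 (constant).
Newton forward-difference form: h_j = -16 + (-67)·C(j-1,1) + (-128)·C(j-1,2) + (-96)·C(j-1,3) + (-24)·C(j-1,4).
At j = 12: j-1 = 11, so h_{12} = -16 - 737 - 7040 - 15840 - 7920 = -31553.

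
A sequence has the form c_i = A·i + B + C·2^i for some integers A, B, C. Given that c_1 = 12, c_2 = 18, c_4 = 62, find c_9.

At i = 1, 2, 4: A + B + 2C = 12; 2A + B + 4C = 18; 4A + B + 16C = 62.
Subtracting the first from the second: A + 2C = 6.
Subtracting the second from the third: 2A + 12C = 44.
Solving: C = 4, A = -2, then B = 6.
Therefore c_9 = -18 + 6 + 4·512 = 2036.

2036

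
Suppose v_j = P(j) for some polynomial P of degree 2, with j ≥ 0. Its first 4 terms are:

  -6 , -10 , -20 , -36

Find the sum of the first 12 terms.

1st diffs: -4, -10, -16.
2nd diffs: -6, -6 (constant).
So v_j = -3j^2 - j - 6.
Continuing: …, -58, -86, -120, -160, …, v_{11} = -380.
Summing j = 0..11 (12 terms) gives -1656.

-1656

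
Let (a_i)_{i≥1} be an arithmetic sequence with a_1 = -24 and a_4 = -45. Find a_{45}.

Common difference d = (-45 - (-24)) / (4 - 1) = -7.
a_i = -24 + (i - 1)·(-7).
a_{45} = -24 + 44·(-7) = -332.

-332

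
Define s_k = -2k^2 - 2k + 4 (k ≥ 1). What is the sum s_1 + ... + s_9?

Over k = 1..9: Σk = 45, Σk² = 285.
Total = (-2)·285 + (-2)·45 + (4)·9 = -624.

-624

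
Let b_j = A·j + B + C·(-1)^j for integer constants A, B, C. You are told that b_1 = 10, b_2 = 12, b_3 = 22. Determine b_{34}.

Write the equations: A + B - C = 10; 2A + B + C = 12; 3A + B - C = 22.
Subtracting the first from the second: A + 2C = 2.
Subtracting the second from the third: A - 2C = 10.
Solving: C = -2, A = 6, then B = 2.
So b_j = 6·j + 2 + (-2)·(-1)^j; at j=34 this is 204.

204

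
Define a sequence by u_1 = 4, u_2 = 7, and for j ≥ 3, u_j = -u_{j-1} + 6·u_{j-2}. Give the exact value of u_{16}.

Iterate the recurrence:
u_3 = 17;  u_4 = 25;  u_5 = 77;  …;  u_{13} = 121853;  u_{14} = -287735;  u_{15} = 1018853;  u_{16} = -2745263.
(Characteristic roots are 2 and -3.)

-2745263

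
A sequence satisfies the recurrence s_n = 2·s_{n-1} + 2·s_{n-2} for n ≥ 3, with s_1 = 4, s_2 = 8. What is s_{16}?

s_3 = 24, s_4 = 64, s_5 = 176, …, s_{13} = 545536, s_{14} = 1490432, s_{15} = 4071936, s_{16} = 11124736.

11124736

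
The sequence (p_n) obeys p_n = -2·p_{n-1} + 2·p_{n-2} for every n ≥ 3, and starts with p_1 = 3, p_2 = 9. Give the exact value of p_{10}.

Iterate the recurrence:
p_3 = -12, p_4 = 42, p_5 = -108, p_6 = 300, p_7 = -816, p_8 = 2232, p_9 = -6096, p_{10} = 16656.

16656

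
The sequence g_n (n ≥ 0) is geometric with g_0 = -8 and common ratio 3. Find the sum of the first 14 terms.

g_n = (-8)·3^(n-0).
S = (-8)·(3^14 - 1)/(3 - 1) = (-8)·(4782969 - 1)/(2) = -19131872.

-19131872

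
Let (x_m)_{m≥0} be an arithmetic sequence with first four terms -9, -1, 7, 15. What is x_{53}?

415

Common difference d = 8.
x_m = -9 + (m - 0)·8.
x_{53} = -9 + 53·8 = 415.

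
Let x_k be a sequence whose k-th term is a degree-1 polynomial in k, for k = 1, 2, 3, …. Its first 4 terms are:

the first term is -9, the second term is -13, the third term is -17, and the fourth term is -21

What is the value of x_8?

-37

1st diffs: -4, -4, -4 (constant).
So x_k = -4k - 5.
Evaluating at k = 8 gives x_8 = -37.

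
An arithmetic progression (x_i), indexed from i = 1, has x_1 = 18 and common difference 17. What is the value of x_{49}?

x_i = 18 + (i - 1)·17.
x_{49} = 18 + 48·17 = 834.

834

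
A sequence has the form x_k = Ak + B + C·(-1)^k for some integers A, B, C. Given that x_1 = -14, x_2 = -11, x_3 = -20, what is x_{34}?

At k = 1, 2, 3: A + B - C = -14; 2A + B + C = -11; 3A + B - C = -20.
Subtracting the first from the second: A + 2C = 3.
Subtracting the second from the third: A - 2C = -9.
Solving: C = 3, A = -3, then B = -8.
Hence x_{34} = -3·34 + (-8) + 3·1 = -107.

-107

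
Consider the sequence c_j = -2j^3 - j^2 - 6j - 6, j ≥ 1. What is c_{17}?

c_{17} = -2·17^3 - 1·17^2 - 6·17 - 6 = -10223.

-10223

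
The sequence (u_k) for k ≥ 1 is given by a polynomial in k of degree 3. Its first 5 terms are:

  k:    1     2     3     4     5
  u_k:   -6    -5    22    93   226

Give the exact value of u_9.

1st diffs: 1, 27, 71, 133.
2nd diffs: 26, 44, 62.
3rd diffs: 18, 18 (constant).
So u_k = 3k^3 - 5k^2 - 5k + 1.
Evaluating at k = 9 gives u_9 = 1738.

1738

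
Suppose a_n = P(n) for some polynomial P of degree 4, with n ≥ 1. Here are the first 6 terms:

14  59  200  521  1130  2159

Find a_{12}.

27569

1st diffs: 45, 141, 321, 609, 1029.
2nd diffs: 96, 180, 288, 420.
3rd diffs: 84, 108, 132.
4th diffs: 24, 24 (constant).
So a_n = n^4 + 4n^3 - n^2 + 5n + 5.
Evaluating at n = 12 gives a_{12} = 27569.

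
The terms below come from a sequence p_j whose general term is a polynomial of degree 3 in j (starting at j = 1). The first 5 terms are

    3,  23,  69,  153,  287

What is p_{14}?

5723

1st diffs: 20, 46, 84, 134.
2nd diffs: 26, 38, 50.
3rd diffs: 12, 12 (constant).
So p_j = 2j^3 + j^2 + 3j - 3.
Evaluating at j = 14 gives p_{14} = 5723.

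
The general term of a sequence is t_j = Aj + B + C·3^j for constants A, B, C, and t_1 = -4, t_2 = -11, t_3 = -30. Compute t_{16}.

Plug in j = 1, 2, 3: A + B + 3C = -4; 2A + B + 9C = -11; 3A + B + 27C = -30.
Subtracting the first from the second: A + 6C = -7.
Subtracting the second from the third: A + 18C = -19.
Solving: C = -1, A = -1, then B = 0.
Therefore t_{16} = -16 + 0 + (-1)·43046721 = -43046737.

-43046737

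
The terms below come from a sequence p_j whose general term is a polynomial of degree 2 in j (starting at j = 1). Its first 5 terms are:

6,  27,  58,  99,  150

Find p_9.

454

1st diffs: 21, 31, 41, 51.
2nd diffs: 10, 10, 10 (constant).
Newton forward-difference form: p_j = 6 + 21·C(j-1,1) + 10·C(j-1,2).
At j = 9: j-1 = 8, so p_9 = 6 + 168 + 280 = 454.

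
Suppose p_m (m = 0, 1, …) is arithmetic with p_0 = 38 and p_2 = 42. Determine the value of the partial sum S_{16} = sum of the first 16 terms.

848

Common difference d = (42 - 38) / (2 - 0) = 2.
p_m = 38 + (m - 0)·2.
p_{15} = 68; S = 16·(38 + 68)/2 = 848.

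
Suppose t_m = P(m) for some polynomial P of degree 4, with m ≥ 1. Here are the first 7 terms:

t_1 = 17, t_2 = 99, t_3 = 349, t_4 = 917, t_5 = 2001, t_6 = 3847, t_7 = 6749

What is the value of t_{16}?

1st diffs: 82, 250, 568, 1084, 1846, 2902.
2nd diffs: 168, 318, 516, 762, 1056.
3rd diffs: 150, 198, 246, 294.
4th diffs: 48, 48, 48 (constant).
Newton forward-difference form: t_m = 17 + 82·C(m-1,1) + 168·C(m-1,2) + 150·C(m-1,3) + 48·C(m-1,4).
At m = 16: m-1 = 15, so t_{16} = 17 + 1230 + 17640 + 68250 + 65520 = 152657.

152657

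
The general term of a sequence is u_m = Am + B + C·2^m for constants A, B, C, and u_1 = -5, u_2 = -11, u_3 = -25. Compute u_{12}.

The three given values yield: A + B + 2C = -5; 2A + B + 4C = -11; 3A + B + 8C = -25.
Subtracting the first from the second: A + 2C = -6.
Subtracting the second from the third: A + 4C = -14.
Solving: C = -4, A = 2, then B = 1.
Hence u_{12} = 2·12 + 1 + (-4)·4096 = -16359.

-16359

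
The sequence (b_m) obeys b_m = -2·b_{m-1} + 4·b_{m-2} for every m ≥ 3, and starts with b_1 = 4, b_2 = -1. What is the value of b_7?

Compute successive terms:
b_3 = 18  b_4 = -40  b_5 = 152  b_6 = -464  b_7 = 1536.

1536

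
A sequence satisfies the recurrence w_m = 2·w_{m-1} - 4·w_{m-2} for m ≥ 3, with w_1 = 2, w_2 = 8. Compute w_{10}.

Applying the relation repeatedly:
w_3 = 8;  w_4 = -16;  w_5 = -64;  w_6 = -64;  w_7 = 128;  w_8 = 512;  w_9 = 512;  w_{10} = -1024.

-1024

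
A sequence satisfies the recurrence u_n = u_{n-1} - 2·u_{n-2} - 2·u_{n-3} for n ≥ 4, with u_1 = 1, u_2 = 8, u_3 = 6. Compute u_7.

u_4 = -12, u_5 = -40, u_6 = -28, u_7 = 76.

76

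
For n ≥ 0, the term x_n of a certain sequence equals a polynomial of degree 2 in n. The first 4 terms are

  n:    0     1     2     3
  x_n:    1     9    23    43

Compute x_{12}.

493

1st diffs: 8, 14, 20.
2nd diffs: 6, 6 (constant).
So x_n = 3n^2 + 5n + 1.
Evaluating at n = 12 gives x_{12} = 493.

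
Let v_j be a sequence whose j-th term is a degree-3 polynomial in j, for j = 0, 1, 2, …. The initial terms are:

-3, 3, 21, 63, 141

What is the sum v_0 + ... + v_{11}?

8940

1st diffs: 6, 18, 42, 78.
2nd diffs: 12, 24, 36.
3rd diffs: 12, 12 (constant).
So v_j = 2j^3 + 4j - 3.
Continuing: …, 267, 453, 711, 1053, …, v_{11} = 2703.
Summing j = 0..11 (12 terms) gives 8940.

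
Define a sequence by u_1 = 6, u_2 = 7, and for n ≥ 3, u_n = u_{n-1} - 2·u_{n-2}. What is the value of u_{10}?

u_3 = -5, u_4 = -19, u_5 = -9, u_6 = 29, u_7 = 47, u_8 = -11, u_9 = -105, u_{10} = -83.

-83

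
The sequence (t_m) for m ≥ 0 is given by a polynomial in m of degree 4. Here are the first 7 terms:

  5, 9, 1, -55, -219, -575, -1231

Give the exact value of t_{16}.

-65211

1st diffs: 4, -8, -56, -164, -356, -656.
2nd diffs: -12, -48, -108, -192, -300.
3rd diffs: -36, -60, -84, -108.
4th diffs: -24, -24, -24 (constant).
Newton forward-difference form: t_m = 5 + 4·C(m,1) + (-12)·C(m,2) + (-36)·C(m,3) + (-24)·C(m,4).
At m = 16: m = 16, so t_{16} = 5 + 64 - 1440 - 20160 - 43680 = -65211.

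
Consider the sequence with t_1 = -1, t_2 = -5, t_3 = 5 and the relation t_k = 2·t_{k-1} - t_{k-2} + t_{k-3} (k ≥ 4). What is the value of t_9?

159

Step forward from the initial values:
t_4 = 14  t_5 = 18  t_6 = 27  t_7 = 50  t_8 = 91  t_9 = 159.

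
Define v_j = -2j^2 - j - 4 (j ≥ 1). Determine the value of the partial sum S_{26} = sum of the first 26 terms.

-12857

Over j = 1..26: Σj = 351, Σj² = 6201.
Total = (-2)·6201 + (-1)·351 + (-4)·26 = -12857.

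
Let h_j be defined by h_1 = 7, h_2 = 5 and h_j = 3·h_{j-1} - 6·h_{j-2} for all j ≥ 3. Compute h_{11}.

Step forward from the initial values:
h_3 = -27, h_4 = -111, h_5 = -171, h_6 = 153, h_7 = 1485, h_8 = 3537, h_9 = 1701, h_{10} = -16119, h_{11} = -58563.

-58563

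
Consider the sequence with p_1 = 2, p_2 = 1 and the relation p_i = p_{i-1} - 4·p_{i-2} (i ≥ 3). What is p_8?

-251

Applying the relation repeatedly:
p_3 = -7, p_4 = -11, p_5 = 17, p_6 = 61, p_7 = -7, p_8 = -251.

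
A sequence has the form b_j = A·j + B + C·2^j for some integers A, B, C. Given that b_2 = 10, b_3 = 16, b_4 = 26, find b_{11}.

The three given values yield: 2A + B + 4C = 10; 3A + B + 8C = 16; 4A + B + 16C = 26.
Subtracting the first from the second: A + 4C = 6.
Subtracting the second from the third: A + 8C = 10.
Solving: C = 1, A = 2, then B = 2.
Hence b_{11} = 2·11 + 2 + 1·2048 = 2072.

2072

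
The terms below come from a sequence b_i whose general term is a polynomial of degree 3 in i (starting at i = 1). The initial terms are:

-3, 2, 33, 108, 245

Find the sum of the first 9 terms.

1st diffs: 5, 31, 75, 137.
2nd diffs: 26, 44, 62.
3rd diffs: 18, 18 (constant).
Newton forward-difference form: b_i = -3 + 5·C(i-1,1) + 26·C(i-1,2) + 18·C(i-1,3).
Continuing: 462, 777, 1208, 1773.
Summing i = 1..9 (9 terms) gives 4605.

4605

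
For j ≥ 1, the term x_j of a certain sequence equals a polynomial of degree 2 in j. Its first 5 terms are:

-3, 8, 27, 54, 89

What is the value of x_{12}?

1st diffs: 11, 19, 27, 35.
2nd diffs: 8, 8, 8 (constant).
Newton forward-difference form: x_j = -3 + 11·C(j-1,1) + 8·C(j-1,2).
At j = 12: j-1 = 11, so x_{12} = -3 + 121 + 440 = 558.

558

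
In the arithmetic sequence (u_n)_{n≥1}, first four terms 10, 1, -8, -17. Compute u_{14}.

Common difference d = -9.
u_n = 10 + (n - 1)·(-9).
u_{14} = 10 + 13·(-9) = -107.

-107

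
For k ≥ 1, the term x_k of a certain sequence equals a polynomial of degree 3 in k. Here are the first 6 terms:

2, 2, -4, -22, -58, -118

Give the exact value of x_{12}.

-1318

1st diffs: 0, -6, -18, -36, -60.
2nd diffs: -6, -12, -18, -24.
3rd diffs: -6, -6, -6 (constant).
Newton forward-difference form: x_k = 2 + (-6)·C(k-1,2) + (-6)·C(k-1,3).
At k = 12: k-1 = 11, so x_{12} = 2 - 330 - 990 = -1318.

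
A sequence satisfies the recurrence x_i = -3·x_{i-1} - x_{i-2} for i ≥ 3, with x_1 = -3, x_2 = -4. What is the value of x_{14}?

Step forward from the initial values:
x_3 = 15, x_4 = -41, x_5 = 108, …, x_{11} = 34812, x_{12} = -91139, x_{13} = 238605, x_{14} = -624676.

-624676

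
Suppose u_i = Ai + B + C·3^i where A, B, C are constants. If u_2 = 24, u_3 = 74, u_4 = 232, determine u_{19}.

Plug in i = 2, 3, 4: 2A + B + 9C = 24; 3A + B + 27C = 74; 4A + B + 81C = 232.
Subtracting the first from the second: A + 18C = 50.
Subtracting the second from the third: A + 54C = 158.
Solving: C = 3, A = -4, then B = 5.
Therefore u_{19} = -76 + 5 + 3·1162261467 = 3486784330.

3486784330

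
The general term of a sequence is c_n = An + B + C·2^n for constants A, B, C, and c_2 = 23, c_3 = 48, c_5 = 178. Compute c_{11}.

10288

Write the equations: 2A + B + 4C = 23; 3A + B + 8C = 48; 5A + B + 32C = 178.
Subtracting the first from the second: A + 4C = 25.
Subtracting the second from the third: 2A + 24C = 130.
Solving: C = 5, A = 5, then B = -7.
Therefore c_{11} = 55 + (-7) + 5·2048 = 10288.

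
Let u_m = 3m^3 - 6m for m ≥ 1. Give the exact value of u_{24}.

u_{24} = 3·24^3 - 6·24 = 41328.

41328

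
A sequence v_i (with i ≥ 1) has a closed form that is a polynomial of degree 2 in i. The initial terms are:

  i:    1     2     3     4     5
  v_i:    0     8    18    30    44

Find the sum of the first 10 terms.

600

1st diffs: 8, 10, 12, 14.
2nd diffs: 2, 2, 2 (constant).
Newton forward-difference form: v_i = 8·C(i-1,1) + 2·C(i-1,2).
Continuing: …, 60, 78, 98, 120, …, v_{10} = 144.
Summing i = 1..10 (10 terms) gives 600.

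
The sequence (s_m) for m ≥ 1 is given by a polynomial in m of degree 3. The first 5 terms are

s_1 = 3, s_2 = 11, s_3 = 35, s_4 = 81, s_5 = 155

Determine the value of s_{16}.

1st diffs: 8, 24, 46, 74.
2nd diffs: 16, 22, 28.
3rd diffs: 6, 6 (constant).
Newton forward-difference form: s_m = 3 + 8·C(m-1,1) + 16·C(m-1,2) + 6·C(m-1,3).
At m = 16: m-1 = 15, so s_{16} = 3 + 120 + 1680 + 2730 = 4533.

4533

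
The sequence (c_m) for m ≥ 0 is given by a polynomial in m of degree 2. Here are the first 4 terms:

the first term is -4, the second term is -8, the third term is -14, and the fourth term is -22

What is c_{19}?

1st diffs: -4, -6, -8.
2nd diffs: -2, -2 (constant).
Newton forward-difference form: c_m = -4 + (-4)·C(m,1) + (-2)·C(m,2).
At m = 19: m = 19, so c_{19} = -4 - 76 - 342 = -422.

-422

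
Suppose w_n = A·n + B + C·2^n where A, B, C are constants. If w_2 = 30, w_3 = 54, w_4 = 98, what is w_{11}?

Write the equations: 2A + B + 4C = 30; 3A + B + 8C = 54; 4A + B + 16C = 98.
Subtracting the first from the second: A + 4C = 24.
Subtracting the second from the third: A + 8C = 44.
Solving: C = 5, A = 4, then B = 2.
So w_n = 4·n + 2 + 5·2^n; at n=11 this is 10286.

10286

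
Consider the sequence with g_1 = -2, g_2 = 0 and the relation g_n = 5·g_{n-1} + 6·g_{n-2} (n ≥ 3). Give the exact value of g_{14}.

-3731626860

Step forward from the initial values:
g_3 = -12  g_4 = -60  g_5 = -372  …  g_{11} = -17276052  g_{12} = -103656300  g_{13} = -621937812  g_{14} = -3731626860.
(Characteristic roots are 6 and -1.)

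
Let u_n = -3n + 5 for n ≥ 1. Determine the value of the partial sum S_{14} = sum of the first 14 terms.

Over n = 1..14: Σn = 105.
Total = (-3)·105 + (5)·14 = -245.

-245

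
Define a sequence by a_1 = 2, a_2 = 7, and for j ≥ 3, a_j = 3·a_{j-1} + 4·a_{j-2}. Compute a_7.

Step forward from the initial values:
a_3 = 29  a_4 = 115  a_5 = 461  a_6 = 1843  a_7 = 7373.
(Characteristic roots are 4 and -1.)

7373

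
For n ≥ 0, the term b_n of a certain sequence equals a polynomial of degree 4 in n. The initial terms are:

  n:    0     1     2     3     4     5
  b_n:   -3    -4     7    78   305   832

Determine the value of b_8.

6373

1st diffs: -1, 11, 71, 227, 527.
2nd diffs: 12, 60, 156, 300.
3rd diffs: 48, 96, 144.
4th diffs: 48, 48 (constant).
So b_n = 2n^4 - 4n^3 + 4n^2 - 3n - 3.
Evaluating at n = 8 gives b_8 = 6373.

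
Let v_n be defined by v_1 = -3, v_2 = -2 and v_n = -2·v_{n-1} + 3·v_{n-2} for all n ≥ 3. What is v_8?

Iterate the recurrence:
v_3 = -5; v_4 = 4; v_5 = -23; v_6 = 58; v_7 = -185; v_8 = 544.
(Characteristic roots are 1 and -3.)

544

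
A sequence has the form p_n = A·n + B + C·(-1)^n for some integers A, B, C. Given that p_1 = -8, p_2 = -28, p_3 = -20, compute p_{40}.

-256

Write the equations: A + B - C = -8; 2A + B + C = -28; 3A + B - C = -20.
Subtracting the first from the second: A + 2C = -20.
Subtracting the second from the third: A - 2C = 8.
Solving: C = -7, A = -6, then B = -9.
Therefore p_{40} = -240 + (-9) + (-7)·1 = -256.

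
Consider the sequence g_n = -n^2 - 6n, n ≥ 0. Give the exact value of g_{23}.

-667

g_{23} = -1·23^2 - 6·23 = -667.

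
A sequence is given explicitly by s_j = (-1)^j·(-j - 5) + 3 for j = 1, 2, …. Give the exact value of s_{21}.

(-1)^21 = -1; -j - 5 at j=21 is -26; so s_{21} = 29.

29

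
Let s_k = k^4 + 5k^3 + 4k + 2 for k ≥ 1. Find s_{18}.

134210

s_{18} = 1·18^4 + 5·18^3 + 4·18 + 2 = 134210.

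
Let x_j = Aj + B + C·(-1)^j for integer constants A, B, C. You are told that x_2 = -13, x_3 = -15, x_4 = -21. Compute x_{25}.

Write the equations: 2A + B + C = -13; 3A + B - C = -15; 4A + B + C = -21.
Subtracting the first from the second: A - 2C = -2.
Subtracting the second from the third: A + 2C = -6.
Solving: C = -1, A = -4, then B = -4.
Therefore x_{25} = -100 + (-4) + (-1)·(-1) = -103.

-103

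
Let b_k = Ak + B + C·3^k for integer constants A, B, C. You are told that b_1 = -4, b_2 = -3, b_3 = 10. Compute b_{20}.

3486784299

At k = 1, 2, 3: A + B + 3C = -4; 2A + B + 9C = -3; 3A + B + 27C = 10.
Subtracting the first from the second: A + 6C = 1.
Subtracting the second from the third: A + 18C = 13.
Solving: C = 1, A = -5, then B = -2.
So b_k = -5·k + (-2) + 1·3^k; at k=20 this is 3486784299.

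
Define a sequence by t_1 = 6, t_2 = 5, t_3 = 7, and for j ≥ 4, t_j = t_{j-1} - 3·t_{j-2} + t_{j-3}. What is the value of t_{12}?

622

Compute successive terms:
t_4 = -2; t_5 = -18; t_6 = -5; t_7 = 47; t_8 = 44; t_9 = -102; t_{10} = -187; t_{11} = 163; t_{12} = 622.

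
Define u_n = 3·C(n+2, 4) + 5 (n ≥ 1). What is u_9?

C(11, 4) = 330, so u_9 = 995.

995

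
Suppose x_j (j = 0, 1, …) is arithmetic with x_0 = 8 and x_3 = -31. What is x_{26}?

-330

Common difference d = (-31 - 8) / (3 - 0) = -13.
x_j = 8 + (j - 0)·(-13).
x_{26} = 8 + 26·(-13) = -330.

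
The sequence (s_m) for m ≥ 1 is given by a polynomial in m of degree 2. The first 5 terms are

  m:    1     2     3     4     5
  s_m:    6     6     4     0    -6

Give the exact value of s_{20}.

-336

1st diffs: 0, -2, -4, -6.
2nd diffs: -2, -2, -2 (constant).
Newton forward-difference form: s_m = 6 + (-2)·C(m-1,2).
At m = 20: m-1 = 19, so s_{20} = 6 - 342 = -336.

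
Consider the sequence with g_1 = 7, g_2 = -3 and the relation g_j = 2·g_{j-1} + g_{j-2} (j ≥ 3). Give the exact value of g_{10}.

Compute successive terms:
g_3 = 1, g_4 = -1, g_5 = -1, g_6 = -3, g_7 = -7, g_8 = -17, g_9 = -41, g_{10} = -99.

-99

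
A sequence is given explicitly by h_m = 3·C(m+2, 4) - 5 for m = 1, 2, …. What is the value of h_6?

C(8, 4) = 70, so h_6 = 205.

205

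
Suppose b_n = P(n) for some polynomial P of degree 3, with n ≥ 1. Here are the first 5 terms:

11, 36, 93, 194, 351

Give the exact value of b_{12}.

4026

1st diffs: 25, 57, 101, 157.
2nd diffs: 32, 44, 56.
3rd diffs: 12, 12 (constant).
Newton forward-difference form: b_n = 11 + 25·C(n-1,1) + 32·C(n-1,2) + 12·C(n-1,3).
At n = 12: n-1 = 11, so b_{12} = 11 + 275 + 1760 + 1980 = 4026.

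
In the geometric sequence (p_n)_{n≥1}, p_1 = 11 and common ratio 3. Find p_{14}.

p_n = 11·3^(n-1).
p_{14} = 11·3^13 = 17537553.

17537553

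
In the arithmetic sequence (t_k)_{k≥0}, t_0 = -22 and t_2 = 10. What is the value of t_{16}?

Common difference d = (10 - (-22)) / (2 - 0) = 16.
t_k = -22 + (k - 0)·16.
t_{16} = -22 + 16·16 = 234.

234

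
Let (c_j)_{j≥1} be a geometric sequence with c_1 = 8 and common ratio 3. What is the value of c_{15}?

c_j = 8·3^(j-1).
c_{15} = 8·3^14 = 38263752.

38263752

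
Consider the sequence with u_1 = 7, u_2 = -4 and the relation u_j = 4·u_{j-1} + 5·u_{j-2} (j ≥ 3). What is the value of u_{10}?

Applying the relation repeatedly:
u_3 = 19;  u_4 = 56;  u_5 = 319;  u_6 = 1556;  u_7 = 7819;  u_8 = 39056;  u_9 = 195319;  u_{10} = 976556.
(Characteristic roots are 5 and -1.)

976556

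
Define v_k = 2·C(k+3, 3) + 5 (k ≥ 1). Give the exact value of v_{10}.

C(13, 3) = 286, so v_{10} = 577.

577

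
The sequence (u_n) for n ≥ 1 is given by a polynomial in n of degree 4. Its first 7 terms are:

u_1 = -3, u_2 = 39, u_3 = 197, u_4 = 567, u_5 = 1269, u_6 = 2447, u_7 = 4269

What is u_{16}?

1st diffs: 42, 158, 370, 702, 1178, 1822.
2nd diffs: 116, 212, 332, 476, 644.
3rd diffs: 96, 120, 144, 168.
4th diffs: 24, 24, 24 (constant).
Newton forward-difference form: u_n = -3 + 42·C(n-1,1) + 116·C(n-1,2) + 96·C(n-1,3) + 24·C(n-1,4).
At n = 16: n-1 = 15, so u_{16} = -3 + 630 + 12180 + 43680 + 32760 = 89247.

89247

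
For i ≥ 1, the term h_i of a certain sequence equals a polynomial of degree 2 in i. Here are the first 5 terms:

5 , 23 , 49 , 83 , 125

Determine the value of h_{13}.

1st diffs: 18, 26, 34, 42.
2nd diffs: 8, 8, 8 (constant).
So h_i = 4i^2 + 6i - 5.
Evaluating at i = 13 gives h_{13} = 749.

749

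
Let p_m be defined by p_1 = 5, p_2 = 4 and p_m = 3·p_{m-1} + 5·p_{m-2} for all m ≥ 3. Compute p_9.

176633

p_3 = 37, p_4 = 131, p_5 = 578, p_6 = 2389, p_7 = 10057, p_8 = 42116, p_9 = 176633.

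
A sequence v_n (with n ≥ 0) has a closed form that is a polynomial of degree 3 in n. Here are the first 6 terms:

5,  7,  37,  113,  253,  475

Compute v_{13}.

7363

1st diffs: 2, 30, 76, 140, 222.
2nd diffs: 28, 46, 64, 82.
3rd diffs: 18, 18, 18 (constant).
Newton forward-difference form: v_n = 5 + 2·C(n,1) + 28·C(n,2) + 18·C(n,3).
At n = 13: n = 13, so v_{13} = 5 + 26 + 2184 + 5148 = 7363.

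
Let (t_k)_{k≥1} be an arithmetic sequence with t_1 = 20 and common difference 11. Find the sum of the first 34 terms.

t_k = 20 + (k - 1)·11.
t_{34} = 383; S = 34·(20 + 383)/2 = 6851.

6851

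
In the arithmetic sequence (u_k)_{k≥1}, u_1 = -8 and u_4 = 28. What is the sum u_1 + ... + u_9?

360

Common difference d = (28 - (-8)) / (4 - 1) = 12.
u_k = -8 + (k - 1)·12.
u_9 = 88; S = 9·(-8 + 88)/2 = 360.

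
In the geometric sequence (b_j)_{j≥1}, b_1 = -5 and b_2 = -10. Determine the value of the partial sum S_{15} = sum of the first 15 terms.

Common ratio r = 2.
b_j = (-5)·2^(j-1).
S = (-5)·(2^15 - 1)/(2 - 1) = (-5)·(32768 - 1)/(1) = -163835.

-163835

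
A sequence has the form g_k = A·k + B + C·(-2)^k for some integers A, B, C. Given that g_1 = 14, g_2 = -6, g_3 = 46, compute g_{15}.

131134

Plug in k = 1, 2, 3: A + B - 2C = 14; 2A + B + 4C = -6; 3A + B - 8C = 46.
Subtracting the first from the second: A + 6C = -20.
Subtracting the second from the third: A - 12C = 52.
Solving: C = -4, A = 4, then B = 2.
Hence g_{15} = 4·15 + 2 + (-4)·(-32768) = 131134.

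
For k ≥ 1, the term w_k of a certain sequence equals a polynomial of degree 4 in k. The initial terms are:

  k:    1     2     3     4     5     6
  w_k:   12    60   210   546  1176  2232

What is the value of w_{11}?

20202

1st diffs: 48, 150, 336, 630, 1056.
2nd diffs: 102, 186, 294, 426.
3rd diffs: 84, 108, 132.
4th diffs: 24, 24 (constant).
Newton forward-difference form: w_k = 12 + 48·C(k-1,1) + 102·C(k-1,2) + 84·C(k-1,3) + 24·C(k-1,4).
At k = 11: k-1 = 10, so w_{11} = 12 + 480 + 4590 + 10080 + 5040 = 20202.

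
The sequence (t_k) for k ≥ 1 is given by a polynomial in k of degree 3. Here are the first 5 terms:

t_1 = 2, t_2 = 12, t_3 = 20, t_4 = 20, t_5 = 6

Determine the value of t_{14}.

1st diffs: 10, 8, 0, -14.
2nd diffs: -2, -8, -14.
3rd diffs: -6, -6 (constant).
So t_k = -k^3 + 5k^2 + 2k - 4.
Evaluating at k = 14 gives t_{14} = -1740.

-1740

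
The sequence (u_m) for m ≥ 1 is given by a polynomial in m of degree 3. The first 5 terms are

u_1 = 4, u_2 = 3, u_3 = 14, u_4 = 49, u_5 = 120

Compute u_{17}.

1st diffs: -1, 11, 35, 71.
2nd diffs: 12, 24, 36.
3rd diffs: 12, 12 (constant).
So u_m = 2m^3 - 6m^2 + 3m + 5.
Evaluating at m = 17 gives u_{17} = 8148.

8148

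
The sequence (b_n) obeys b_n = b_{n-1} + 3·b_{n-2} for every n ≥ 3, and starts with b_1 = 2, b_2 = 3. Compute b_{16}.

b_3 = 9, b_4 = 18, b_5 = 45, …, b_{13} = 34578, b_{14} = 79587, b_{15} = 183321, b_{16} = 422082.

422082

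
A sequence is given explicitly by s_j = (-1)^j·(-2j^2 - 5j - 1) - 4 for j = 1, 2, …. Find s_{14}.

-467

(-1)^14 = 1; -2j^2 - 5j - 1 at j=14 is -463; so s_{14} = -467.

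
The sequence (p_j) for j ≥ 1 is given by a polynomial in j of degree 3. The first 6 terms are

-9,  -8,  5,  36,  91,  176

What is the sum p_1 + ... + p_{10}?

1st diffs: 1, 13, 31, 55, 85.
2nd diffs: 12, 18, 24, 30.
3rd diffs: 6, 6, 6 (constant).
Newton forward-difference form: p_j = -9 + 1·C(j-1,1) + 12·C(j-1,2) + 6·C(j-1,3).
Continuing: 297, 460, 671, 936.
Summing j = 1..10 (10 terms) gives 2655.

2655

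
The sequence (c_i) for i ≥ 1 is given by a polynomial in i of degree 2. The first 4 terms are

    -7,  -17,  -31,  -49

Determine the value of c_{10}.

-241

1st diffs: -10, -14, -18.
2nd diffs: -4, -4 (constant).
Newton forward-difference form: c_i = -7 + (-10)·C(i-1,1) + (-4)·C(i-1,2).
At i = 10: i-1 = 9, so c_{10} = -7 - 90 - 144 = -241.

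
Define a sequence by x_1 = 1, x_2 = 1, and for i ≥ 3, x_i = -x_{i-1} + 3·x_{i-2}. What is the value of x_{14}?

x_3 = 2, x_4 = 1, x_5 = 5, …, x_{11} = 365, x_{12} = -794, x_{13} = 1889, x_{14} = -4271.

-4271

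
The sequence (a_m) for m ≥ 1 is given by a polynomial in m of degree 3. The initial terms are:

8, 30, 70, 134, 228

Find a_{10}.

1st diffs: 22, 40, 64, 94.
2nd diffs: 18, 24, 30.
3rd diffs: 6, 6 (constant).
Newton forward-difference form: a_m = 8 + 22·C(m-1,1) + 18·C(m-1,2) + 6·C(m-1,3).
At m = 10: m-1 = 9, so a_{10} = 8 + 198 + 648 + 504 = 1358.

1358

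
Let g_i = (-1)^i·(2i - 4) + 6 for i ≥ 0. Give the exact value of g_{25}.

-40

(-1)^25 = -1; 2i - 4 at i=25 is 46; so g_{25} = -40.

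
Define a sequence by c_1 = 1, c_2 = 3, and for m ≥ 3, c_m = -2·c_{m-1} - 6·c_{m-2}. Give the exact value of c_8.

1032

c_3 = -12, c_4 = 6, c_5 = 60, c_6 = -156, c_7 = -48, c_8 = 1032.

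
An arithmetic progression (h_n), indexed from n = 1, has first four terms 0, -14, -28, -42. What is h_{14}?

-182

Common difference d = -14.
h_n = 0 + (n - 1)·(-14).
h_{14} = 0 + 13·(-14) = -182.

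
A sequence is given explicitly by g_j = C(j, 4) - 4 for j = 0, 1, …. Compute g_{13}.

C(13, 4) = 715, so g_{13} = 711.

711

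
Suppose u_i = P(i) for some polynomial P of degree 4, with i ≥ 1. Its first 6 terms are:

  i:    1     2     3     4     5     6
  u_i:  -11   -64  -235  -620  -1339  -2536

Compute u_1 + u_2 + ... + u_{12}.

1st diffs: -53, -171, -385, -719, -1197.
2nd diffs: -118, -214, -334, -478.
3rd diffs: -96, -120, -144.
4th diffs: -24, -24 (constant).
Newton forward-difference form: u_i = -11 + (-53)·C(i-1,1) + (-118)·C(i-1,2) + (-96)·C(i-1,3) + (-24)·C(i-1,4).
Continuing: …, -4379, -7060, -10795, -15824, …, u_{12} = -30844.
Summing i = 1..12 (12 terms) gives -96118.

-96118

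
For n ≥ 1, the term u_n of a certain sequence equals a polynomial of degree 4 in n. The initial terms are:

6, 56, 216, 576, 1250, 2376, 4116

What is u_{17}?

1st diffs: 50, 160, 360, 674, 1126, 1740.
2nd diffs: 110, 200, 314, 452, 614.
3rd diffs: 90, 114, 138, 162.
4th diffs: 24, 24, 24 (constant).
Newton forward-difference form: u_n = 6 + 50·C(n-1,1) + 110·C(n-1,2) + 90·C(n-1,3) + 24·C(n-1,4).
At n = 17: n-1 = 16, so u_{17} = 6 + 800 + 13200 + 50400 + 43680 = 108086.

108086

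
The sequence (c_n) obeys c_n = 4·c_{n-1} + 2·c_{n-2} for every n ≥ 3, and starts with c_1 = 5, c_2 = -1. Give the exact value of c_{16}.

1350735232

Iterate the recurrence:
c_3 = 6;  c_4 = 22;  c_5 = 100;  …;  c_{13} = 15333440;  c_{14} = 68225984;  c_{15} = 303570816;  c_{16} = 1350735232.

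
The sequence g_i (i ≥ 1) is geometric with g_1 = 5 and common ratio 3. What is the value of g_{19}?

g_i = 5·3^(i-1).
g_{19} = 5·3^18 = 1937102445.

1937102445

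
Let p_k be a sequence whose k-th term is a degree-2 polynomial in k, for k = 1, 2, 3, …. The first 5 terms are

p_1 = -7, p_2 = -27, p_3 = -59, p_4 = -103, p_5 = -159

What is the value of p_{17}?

-1767

1st diffs: -20, -32, -44, -56.
2nd diffs: -12, -12, -12 (constant).
Newton forward-difference form: p_k = -7 + (-20)·C(k-1,1) + (-12)·C(k-1,2).
At k = 17: k-1 = 16, so p_{17} = -7 - 320 - 1440 = -1767.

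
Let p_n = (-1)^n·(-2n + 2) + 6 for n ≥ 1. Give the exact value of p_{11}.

(-1)^11 = -1; -2n + 2 at n=11 is -20; so p_{11} = 26.

26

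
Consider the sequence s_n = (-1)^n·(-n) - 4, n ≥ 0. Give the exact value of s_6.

(-1)^6 = 1; -n at n=6 is -6; so s_6 = -10.

-10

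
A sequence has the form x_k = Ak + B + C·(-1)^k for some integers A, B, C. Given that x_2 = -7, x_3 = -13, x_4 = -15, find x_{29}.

Write the equations: 2A + B + C = -7; 3A + B - C = -13; 4A + B + C = -15.
Subtracting the first from the second: A - 2C = -6.
Subtracting the second from the third: A + 2C = -2.
Solving: C = 1, A = -4, then B = 0.
Hence x_{29} = -4·29 + 0 + 1·(-1) = -117.

-117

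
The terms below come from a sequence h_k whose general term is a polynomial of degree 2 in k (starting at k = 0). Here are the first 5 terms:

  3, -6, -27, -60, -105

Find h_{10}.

-627

1st diffs: -9, -21, -33, -45.
2nd diffs: -12, -12, -12 (constant).
So h_k = -6k^2 - 3k + 3.
Evaluating at k = 10 gives h_{10} = -627.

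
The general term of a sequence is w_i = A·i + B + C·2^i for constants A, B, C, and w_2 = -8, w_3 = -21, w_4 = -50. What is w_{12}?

Plug in i = 2, 3, 4: 2A + B + 4C = -8; 3A + B + 8C = -21; 4A + B + 16C = -50.
Subtracting the first from the second: A + 4C = -13.
Subtracting the second from the third: A + 8C = -29.
Solving: C = -4, A = 3, then B = 2.
So w_i = 3·i + 2 + (-4)·2^i; at i=12 this is -16346.

-16346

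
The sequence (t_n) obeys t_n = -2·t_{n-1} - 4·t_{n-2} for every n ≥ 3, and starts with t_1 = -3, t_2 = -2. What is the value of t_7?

-192

Iterate the recurrence:
t_3 = 16; t_4 = -24; t_5 = -16; t_6 = 128; t_7 = -192.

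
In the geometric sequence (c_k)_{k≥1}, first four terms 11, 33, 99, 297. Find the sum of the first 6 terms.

4004

Common ratio r = 3.
c_k = 11·3^(k-1).
S = 11·(3^6 - 1)/(3 - 1) = 11·(729 - 1)/(2) = 4004.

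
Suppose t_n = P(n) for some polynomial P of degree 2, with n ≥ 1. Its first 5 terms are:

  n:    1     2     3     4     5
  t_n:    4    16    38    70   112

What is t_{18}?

1568

1st diffs: 12, 22, 32, 42.
2nd diffs: 10, 10, 10 (constant).
Newton forward-difference form: t_n = 4 + 12·C(n-1,1) + 10·C(n-1,2).
At n = 18: n-1 = 17, so t_{18} = 4 + 204 + 1360 = 1568.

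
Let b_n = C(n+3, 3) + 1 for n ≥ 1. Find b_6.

C(9, 3) = 84, so b_6 = 85.

85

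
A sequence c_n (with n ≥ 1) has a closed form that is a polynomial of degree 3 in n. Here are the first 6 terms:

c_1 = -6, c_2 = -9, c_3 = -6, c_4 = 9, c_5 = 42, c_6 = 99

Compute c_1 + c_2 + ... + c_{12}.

4020

1st diffs: -3, 3, 15, 33, 57.
2nd diffs: 6, 12, 18, 24.
3rd diffs: 6, 6, 6 (constant).
Newton forward-difference form: c_n = -6 + (-3)·C(n-1,1) + 6·C(n-1,2) + 6·C(n-1,3).
Continuing: …, 186, 309, 474, 687, …, c_{12} = 1281.
Summing n = 1..12 (12 terms) gives 4020.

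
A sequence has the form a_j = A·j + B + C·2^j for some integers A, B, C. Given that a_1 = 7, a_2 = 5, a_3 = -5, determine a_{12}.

At j = 1, 2, 3: A + B + 2C = 7; 2A + B + 4C = 5; 3A + B + 8C = -5.
Subtracting the first from the second: A + 2C = -2.
Subtracting the second from the third: A + 4C = -10.
Solving: C = -4, A = 6, then B = 9.
So a_j = 6·j + 9 + (-4)·2^j; at j=12 this is -16303.

-16303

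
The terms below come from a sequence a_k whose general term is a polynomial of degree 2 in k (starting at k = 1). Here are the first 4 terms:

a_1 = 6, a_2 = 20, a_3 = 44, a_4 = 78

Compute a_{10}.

1st diffs: 14, 24, 34.
2nd diffs: 10, 10 (constant).
Newton forward-difference form: a_k = 6 + 14·C(k-1,1) + 10·C(k-1,2).
At k = 10: k-1 = 9, so a_{10} = 6 + 126 + 360 = 492.

492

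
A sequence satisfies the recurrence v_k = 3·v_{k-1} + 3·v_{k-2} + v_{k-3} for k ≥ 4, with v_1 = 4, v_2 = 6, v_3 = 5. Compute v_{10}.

112126

Step forward from the initial values:
v_4 = 37, v_5 = 132, v_6 = 512, v_7 = 1969, v_8 = 7575, v_9 = 29144, v_{10} = 112126.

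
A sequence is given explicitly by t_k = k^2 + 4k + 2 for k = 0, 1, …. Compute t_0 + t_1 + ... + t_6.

Over k = 0..6: Σk = 21, Σk² = 91.
Total = (1)·91 + (4)·21 + (2)·7 = 189.

189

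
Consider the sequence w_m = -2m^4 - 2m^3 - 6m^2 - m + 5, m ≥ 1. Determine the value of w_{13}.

w_{13} = -2·13^4 - 2·13^3 - 6·13^2 - 1·13 + 5 = -62538.

-62538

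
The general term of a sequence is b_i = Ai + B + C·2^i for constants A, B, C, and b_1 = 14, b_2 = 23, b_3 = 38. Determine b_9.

1568

Write the equations: A + B + 2C = 14; 2A + B + 4C = 23; 3A + B + 8C = 38.
Subtracting the first from the second: A + 2C = 9.
Subtracting the second from the third: A + 4C = 15.
Solving: C = 3, A = 3, then B = 5.
So b_i = 3·i + 5 + 3·2^i; at i=9 this is 1568.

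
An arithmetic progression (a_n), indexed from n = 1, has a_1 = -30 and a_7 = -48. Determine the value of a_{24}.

-99

Common difference d = (-48 - (-30)) / (7 - 1) = -3.
a_n = -30 + (n - 1)·(-3).
a_{24} = -30 + 23·(-3) = -99.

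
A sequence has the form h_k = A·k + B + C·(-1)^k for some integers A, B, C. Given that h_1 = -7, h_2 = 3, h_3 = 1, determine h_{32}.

The three given values yield: A + B - C = -7; 2A + B + C = 3; 3A + B - C = 1.
Subtracting the first from the second: A + 2C = 10.
Subtracting the second from the third: A - 2C = -2.
Solving: C = 3, A = 4, then B = -8.
Therefore h_{32} = 128 + (-8) + 3·1 = 123.

123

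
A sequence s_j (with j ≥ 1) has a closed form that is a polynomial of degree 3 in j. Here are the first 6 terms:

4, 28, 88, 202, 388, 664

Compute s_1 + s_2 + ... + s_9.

6192

1st diffs: 24, 60, 114, 186, 276.
2nd diffs: 36, 54, 72, 90.
3rd diffs: 18, 18, 18 (constant).
So s_j = 3j^3 + 3j - 2.
Continuing: 1048, 1558, 2212.
Summing j = 1..9 (9 terms) gives 6192.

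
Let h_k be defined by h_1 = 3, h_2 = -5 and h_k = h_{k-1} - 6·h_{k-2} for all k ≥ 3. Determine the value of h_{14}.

h_3 = -23, h_4 = 7, h_5 = 145, …, h_{11} = -7775, h_{12} = -76937, h_{13} = -30287, h_{14} = 431335.

431335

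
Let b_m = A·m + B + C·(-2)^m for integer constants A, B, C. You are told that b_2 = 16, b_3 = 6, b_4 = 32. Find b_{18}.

262188

Write the equations: 2A + B + 4C = 16; 3A + B - 8C = 6; 4A + B + 16C = 32.
Subtracting the first from the second: A - 12C = -10.
Subtracting the second from the third: A + 24C = 26.
Solving: C = 1, A = 2, then B = 8.
Therefore b_{18} = 36 + 8 + 1·262144 = 262188.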